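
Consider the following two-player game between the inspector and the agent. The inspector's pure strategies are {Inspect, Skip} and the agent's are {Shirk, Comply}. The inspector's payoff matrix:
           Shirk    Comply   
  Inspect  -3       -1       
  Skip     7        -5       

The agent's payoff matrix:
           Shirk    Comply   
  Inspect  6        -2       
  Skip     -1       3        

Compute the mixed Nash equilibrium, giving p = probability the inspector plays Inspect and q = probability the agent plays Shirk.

p = 1/3, q = 2/7

The agent's indifference between Shirk and Comply determines the inspector's mixing probability p:
  the agent's payoff to Shirk: p·6 + (1−p)·(-1) = 7p - 1
  the agent's payoff to Comply: p·(-2) + (1−p)·3 = -5p + 3
  7p - 1 = -5p + 3  ⇒  12p = 4  ⇒  p = 1/3.
The agent's mix must leave the inspector indifferent between Inspect and Skip.
  the inspector's payoff from Inspect: q·(-3) + (1−q)·(-1) = -2q - 1
  the inspector's payoff from Skip: q·7 + (1−q)·(-5) = 12q - 5
  -2q - 1 = 12q - 5  ⇒  -14q = -4  ⇒  q = 2/7.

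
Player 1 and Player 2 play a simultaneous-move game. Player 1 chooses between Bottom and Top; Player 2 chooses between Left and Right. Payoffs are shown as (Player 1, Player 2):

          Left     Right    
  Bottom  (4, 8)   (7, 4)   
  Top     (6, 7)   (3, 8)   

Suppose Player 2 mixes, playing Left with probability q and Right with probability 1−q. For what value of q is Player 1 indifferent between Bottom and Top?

Set Player 1's expected payoff from Bottom equal to that from Top:
  Player 1's expected payoff from Bottom: q·4 + (1−q)·7 = -3q + 7
  Player 1's expected payoff from Top: q·6 + (1−q)·3 = 3q + 3
  -3q + 7 = 3q + 3  ⇒  -6q = -4  ⇒  q = 2/3.

q = 2/3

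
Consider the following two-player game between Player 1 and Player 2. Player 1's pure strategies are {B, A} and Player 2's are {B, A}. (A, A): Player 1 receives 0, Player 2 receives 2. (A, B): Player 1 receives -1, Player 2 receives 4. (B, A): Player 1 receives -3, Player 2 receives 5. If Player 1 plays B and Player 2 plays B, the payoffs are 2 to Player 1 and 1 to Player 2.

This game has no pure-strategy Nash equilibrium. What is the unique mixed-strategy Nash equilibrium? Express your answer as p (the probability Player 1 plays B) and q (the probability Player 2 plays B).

Player 1's mix must leave Player 2 indifferent between B and A.
  Player 2's payoff from B: p·1 + (1−p)·4 = -3p + 4
  Player 2's payoff from A: p·5 + (1−p)·2 = 3p + 2
  -3p + 4 = 3p + 2  ⇒  -6p = -2  ⇒  p = 1/3.
Player 2's mix must leave Player 1 indifferent between B and A.
  Player 1's payoff to B: q·2 + (1−q)·(-3) = 5q - 3
  Player 1's payoff to A: q·(-1) + (1−q)·0 = -q
  5q - 3 = -q  ⇒  6q = 3  ⇒  q = 1/2.

p = 1/3, q = 1/2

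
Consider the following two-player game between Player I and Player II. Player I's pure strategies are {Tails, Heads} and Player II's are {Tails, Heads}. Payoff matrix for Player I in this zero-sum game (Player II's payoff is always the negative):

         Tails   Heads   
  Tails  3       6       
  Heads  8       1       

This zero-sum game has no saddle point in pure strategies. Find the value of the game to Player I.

Set Player I's expected payoff from Tails equal to that from Heads:
  Player I's payoff to Tails: q·3 + (1−q)·6 = -3q + 6
  Player I's payoff to Heads: q·8 + (1−q)·1 = 7q + 1
  -3q + 6 = 7q + 1  ⇒  -10q = -5  ⇒  q = 1/2.
The value is Player I's expected payoff against this mix (using Tails): (1/2)·3 + (1/2)·6 = 9/2.

v = 9/2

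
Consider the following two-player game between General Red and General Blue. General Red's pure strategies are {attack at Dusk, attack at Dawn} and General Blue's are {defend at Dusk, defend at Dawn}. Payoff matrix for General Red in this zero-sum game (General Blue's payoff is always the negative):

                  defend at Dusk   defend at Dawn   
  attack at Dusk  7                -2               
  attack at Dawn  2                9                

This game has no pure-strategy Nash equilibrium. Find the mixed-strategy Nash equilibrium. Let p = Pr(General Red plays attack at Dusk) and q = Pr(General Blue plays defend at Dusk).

p = 7/16, q = 11/16

General Blue's indifference between defend at Dusk and defend at Dawn determines General Red's mixing probability p:
  General Blue's payoff from defend at Dusk: p·(-7) + (1−p)·(-2) = -5p - 2
  General Blue's payoff from defend at Dawn: p·2 + (1−p)·(-9) = 11p - 9
  -5p - 2 = 11p - 9  ⇒  -16p = -7  ⇒  p = 7/16.
In a mixed equilibrium General Red is indifferent between attack at Dusk and attack at Dawn; this condition fixes q.
  General Red's payoff from attack at Dusk: q·7 + (1−q)·(-2) = 9q - 2
  General Red's payoff from attack at Dawn: q·2 + (1−q)·9 = -7q + 9
  9q - 2 = -7q + 9  ⇒  16q = 11  ⇒  q = 11/16.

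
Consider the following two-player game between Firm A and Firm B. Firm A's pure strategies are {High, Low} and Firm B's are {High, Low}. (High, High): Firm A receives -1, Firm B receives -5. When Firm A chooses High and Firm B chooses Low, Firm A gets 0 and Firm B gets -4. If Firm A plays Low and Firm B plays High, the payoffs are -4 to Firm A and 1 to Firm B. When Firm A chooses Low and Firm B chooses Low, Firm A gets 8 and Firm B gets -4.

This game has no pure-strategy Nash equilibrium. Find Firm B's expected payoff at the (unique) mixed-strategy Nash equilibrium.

In a mixed equilibrium Firm B is indifferent between High and Low; this condition fixes p.
  Firm B's payoff to High: p·(-5) + (1−p)·1 = -6p + 1
  Firm B's payoff to Low: p·(-4) + (1−p)·(-4) = -4
  -6p + 1 = -4  ⇒  -6p = -5  ⇒  p = 5/6.
At equilibrium Firm B is indifferent across columns, so Firm B's payoff equals the payoff from High: (5/6)·(-5) + (1/6)·1 = -4.

-4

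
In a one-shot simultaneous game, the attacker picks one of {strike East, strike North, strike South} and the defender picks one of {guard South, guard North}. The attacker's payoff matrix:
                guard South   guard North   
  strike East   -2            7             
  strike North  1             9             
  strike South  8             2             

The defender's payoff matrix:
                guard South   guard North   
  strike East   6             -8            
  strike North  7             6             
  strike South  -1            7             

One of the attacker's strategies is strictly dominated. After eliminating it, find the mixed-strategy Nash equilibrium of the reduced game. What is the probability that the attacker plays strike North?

The attacker's strategy strike East is strictly dominated by strike North: 1 > -2 and 9 > 7. Eliminate strike East.
For the defender to be willing to mix, the defender must be indifferent between guard South and guard North, which pins down the attacker's mix.
  the defender's payoff to guard South: p·7 + (1−p)·(-1) = 8p - 1
  the defender's payoff to guard North: p·6 + (1−p)·7 = -p + 7
  8p - 1 = -p + 7  ⇒  9p = 8  ⇒  p = 8/9.

p = 8/9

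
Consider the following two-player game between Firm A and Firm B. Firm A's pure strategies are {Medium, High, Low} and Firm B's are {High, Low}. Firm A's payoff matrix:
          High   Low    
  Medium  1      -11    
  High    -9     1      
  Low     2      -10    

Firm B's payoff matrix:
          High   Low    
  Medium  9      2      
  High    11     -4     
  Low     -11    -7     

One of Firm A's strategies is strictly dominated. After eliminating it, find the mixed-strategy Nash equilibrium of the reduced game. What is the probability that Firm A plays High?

Firm A's strategy Medium is strictly dominated by Low: 2 > 1 and -10 > -11. Eliminate Medium.
For Firm B to be willing to mix, Firm B must be indifferent between High and Low, which pins down Firm A's mix.
  Firm B's payoff to High: p·11 + (1−p)·(-11) = 22p - 11
  Firm B's payoff to Low: p·(-4) + (1−p)·(-7) = 3p - 7
  22p - 11 = 3p - 7  ⇒  19p = 4  ⇒  p = 4/19.

p = 4/19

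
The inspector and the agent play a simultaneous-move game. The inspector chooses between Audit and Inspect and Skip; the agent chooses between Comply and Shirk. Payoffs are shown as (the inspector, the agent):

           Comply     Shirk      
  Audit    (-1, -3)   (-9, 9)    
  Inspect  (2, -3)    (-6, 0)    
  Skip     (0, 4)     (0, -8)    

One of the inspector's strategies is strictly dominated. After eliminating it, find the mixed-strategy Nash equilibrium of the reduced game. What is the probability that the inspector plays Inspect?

The inspector's strategy Audit is strictly dominated by Inspect: 2 > -1 and -6 > -9. Eliminate Audit.
The inspector's mix must leave the agent indifferent between Comply and Shirk.
  the agent's expected payoff from Comply: p·(-3) + (1−p)·4 = -7p + 4
  the agent's expected payoff from Shirk: p·0 + (1−p)·(-8) = 8p - 8
  -7p + 4 = 8p - 8  ⇒  -15p = -12  ⇒  p = 4/5.

p = 4/5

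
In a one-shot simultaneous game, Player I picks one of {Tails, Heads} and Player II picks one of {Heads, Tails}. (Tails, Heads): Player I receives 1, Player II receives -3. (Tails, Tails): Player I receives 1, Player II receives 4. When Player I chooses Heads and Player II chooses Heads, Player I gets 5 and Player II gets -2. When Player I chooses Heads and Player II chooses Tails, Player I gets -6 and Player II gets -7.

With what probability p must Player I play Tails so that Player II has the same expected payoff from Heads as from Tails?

Set Player II's expected payoff from Heads equal to that from Tails:
  Player II's payoff from Heads: p·(-3) + (1−p)·(-2) = -p - 2
  Player II's payoff from Tails: p·4 + (1−p)·(-7) = 11p - 7
  -p - 2 = 11p - 7  ⇒  -12p = -5  ⇒  p = 5/12.

p = 5/12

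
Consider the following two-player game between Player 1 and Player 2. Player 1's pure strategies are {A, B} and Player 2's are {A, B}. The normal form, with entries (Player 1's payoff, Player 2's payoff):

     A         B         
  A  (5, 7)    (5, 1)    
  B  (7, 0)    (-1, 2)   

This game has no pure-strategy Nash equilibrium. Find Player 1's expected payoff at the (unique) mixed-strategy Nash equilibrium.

For Player 1 to be willing to mix, Player 1 must be indifferent between A and B, which pins down Player 2's mix.
  Player 1's payoff from A: q·5 + (1−q)·5 = 5
  Player 1's payoff from B: q·7 + (1−q)·(-1) = 8q - 1
  5 = 8q - 1  ⇒  -8q = -6  ⇒  q = 3/4.
At equilibrium Player 1 is indifferent across rows, so Player 1's payoff equals the payoff from A: (3/4)·5 + (1/4)·5 = 5.

5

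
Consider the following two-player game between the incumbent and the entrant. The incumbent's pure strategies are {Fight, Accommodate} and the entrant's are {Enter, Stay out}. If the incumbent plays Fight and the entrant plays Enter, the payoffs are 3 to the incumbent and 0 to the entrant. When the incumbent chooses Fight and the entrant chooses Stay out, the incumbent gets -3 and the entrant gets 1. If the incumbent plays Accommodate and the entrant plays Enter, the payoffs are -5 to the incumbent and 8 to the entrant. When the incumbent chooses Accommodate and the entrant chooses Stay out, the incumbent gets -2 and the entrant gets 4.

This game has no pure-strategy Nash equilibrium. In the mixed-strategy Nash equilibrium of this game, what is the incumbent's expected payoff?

-7/3

In a mixed equilibrium the incumbent is indifferent between Fight and Accommodate; this condition fixes q.
  the incumbent's expected payoff from Fight: q·3 + (1−q)·(-3) = 6q - 3
  the incumbent's expected payoff from Accommodate: q·(-5) + (1−q)·(-2) = -3q - 2
  6q - 3 = -3q - 2  ⇒  9q = 1  ⇒  q = 1/9.
At equilibrium the incumbent is indifferent across rows, so the incumbent's payoff equals the payoff from Fight: (1/9)·3 + (8/9)·(-3) = -7/3.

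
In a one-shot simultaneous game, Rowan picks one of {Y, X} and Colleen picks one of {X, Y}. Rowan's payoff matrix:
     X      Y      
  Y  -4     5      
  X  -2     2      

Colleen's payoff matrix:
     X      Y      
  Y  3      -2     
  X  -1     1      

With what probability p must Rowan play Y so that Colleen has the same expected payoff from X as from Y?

p = 2/7

Colleen's indifference between X and Y determines Rowan's mixing probability p:
  Colleen's expected payoff from X: p·3 + (1−p)·(-1) = 4p - 1
  Colleen's expected payoff from Y: p·(-2) + (1−p)·1 = -3p + 1
  4p - 1 = -3p + 1  ⇒  7p = 2  ⇒  p = 2/7.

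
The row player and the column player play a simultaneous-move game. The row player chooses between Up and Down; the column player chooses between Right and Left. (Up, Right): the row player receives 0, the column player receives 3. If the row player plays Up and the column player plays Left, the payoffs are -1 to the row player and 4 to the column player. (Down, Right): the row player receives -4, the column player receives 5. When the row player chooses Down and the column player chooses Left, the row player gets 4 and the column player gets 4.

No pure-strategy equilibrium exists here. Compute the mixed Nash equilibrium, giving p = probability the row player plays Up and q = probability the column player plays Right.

p = 1/2, q = 5/9

Set the column player's expected payoff from Right equal to that from Left:
  the column player's payoff from Right: p·3 + (1−p)·5 = -2p + 5
  the column player's payoff from Left: p·4 + (1−p)·4 = 4
  -2p + 5 = 4  ⇒  -2p = -1  ⇒  p = 1/2.
In a mixed equilibrium the row player is indifferent between Up and Down; this condition fixes q.
  the row player's expected payoff from Up: q·0 + (1−q)·(-1) = q - 1
  the row player's expected payoff from Down: q·(-4) + (1−q)·4 = -8q + 4
  q - 1 = -8q + 4  ⇒  9q = 5  ⇒  q = 5/9.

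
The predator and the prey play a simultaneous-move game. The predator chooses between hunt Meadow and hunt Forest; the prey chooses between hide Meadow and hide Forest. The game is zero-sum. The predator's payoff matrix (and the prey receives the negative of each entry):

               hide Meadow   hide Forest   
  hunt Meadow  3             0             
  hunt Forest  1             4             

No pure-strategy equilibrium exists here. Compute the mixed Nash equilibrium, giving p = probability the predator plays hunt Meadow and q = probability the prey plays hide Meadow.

p = 1/2, q = 2/3

In a mixed equilibrium the prey is indifferent between hide Meadow and hide Forest; this condition fixes p.
  the prey's payoff from hide Meadow: p·(-3) + (1−p)·(-1) = -2p - 1
  the prey's payoff from hide Forest: p·0 + (1−p)·(-4) = 4p - 4
  -2p - 1 = 4p - 4  ⇒  -6p = -3  ⇒  p = 1/2.
The predator's indifference between hunt Meadow and hunt Forest determines the prey's mixing probability q:
  the predator's payoff from hunt Meadow: q·3 + (1−q)·0 = 3q
  the predator's payoff from hunt Forest: q·1 + (1−q)·4 = -3q + 4
  3q = -3q + 4  ⇒  6q = 4  ⇒  q = 2/3.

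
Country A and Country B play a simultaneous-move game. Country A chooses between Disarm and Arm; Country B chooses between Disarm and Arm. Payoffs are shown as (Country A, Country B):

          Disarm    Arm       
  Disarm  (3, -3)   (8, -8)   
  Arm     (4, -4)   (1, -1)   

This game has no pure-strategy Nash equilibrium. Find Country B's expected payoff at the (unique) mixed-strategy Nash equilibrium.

Country B's indifference between Disarm and Arm determines Country A's mixing probability p:
  Country B's expected payoff from Disarm: p·(-3) + (1−p)·(-4) = p - 4
  Country B's expected payoff from Arm: p·(-8) + (1−p)·(-1) = -7p - 1
  p - 4 = -7p - 1  ⇒  8p = 3  ⇒  p = 3/8.
At equilibrium Country B is indifferent across columns, so Country B's payoff equals the payoff from Disarm: (3/8)·(-3) + (5/8)·(-4) = -29/8.

-29/8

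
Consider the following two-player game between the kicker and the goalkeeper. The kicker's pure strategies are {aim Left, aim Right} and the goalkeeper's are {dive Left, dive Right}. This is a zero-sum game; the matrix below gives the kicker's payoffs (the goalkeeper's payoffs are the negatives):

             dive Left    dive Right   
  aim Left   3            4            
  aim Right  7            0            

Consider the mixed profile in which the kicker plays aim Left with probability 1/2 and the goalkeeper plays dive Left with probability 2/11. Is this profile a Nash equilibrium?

Given the kicker's mix p = 1/2, the goalkeeper's payoff from dive Left is -5 but from dive Right is -2. The goalkeeper strictly prefers dive Right, so the goalkeeper would not mix.
So the proposed profile is not a Nash equilibrium.

No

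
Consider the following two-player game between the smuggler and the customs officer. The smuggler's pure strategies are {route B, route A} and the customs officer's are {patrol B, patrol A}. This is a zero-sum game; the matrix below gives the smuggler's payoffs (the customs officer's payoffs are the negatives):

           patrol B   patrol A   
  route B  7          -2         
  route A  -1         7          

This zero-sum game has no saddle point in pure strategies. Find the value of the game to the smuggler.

v = 47/17

Set the smuggler's expected payoff from route B equal to that from route A:
  the smuggler's expected payoff from route B: q·7 + (1−q)·(-2) = 9q - 2
  the smuggler's expected payoff from route A: q·(-1) + (1−q)·7 = -8q + 7
  9q - 2 = -8q + 7  ⇒  17q = 9  ⇒  q = 9/17.
The value is the smuggler's expected payoff against this mix (using route B): (9/17)·7 + (8/17)·(-2) = 47/17.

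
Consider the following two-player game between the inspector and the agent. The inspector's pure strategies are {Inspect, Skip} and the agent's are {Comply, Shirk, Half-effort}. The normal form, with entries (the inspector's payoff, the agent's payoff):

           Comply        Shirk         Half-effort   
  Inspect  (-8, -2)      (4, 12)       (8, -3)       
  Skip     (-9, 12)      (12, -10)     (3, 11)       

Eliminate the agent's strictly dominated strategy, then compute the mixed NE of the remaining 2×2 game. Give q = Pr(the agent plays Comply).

q = 8/9

The agent's strategy Half-effort is strictly dominated by Comply: -2 > -3 and 12 > 11. Eliminate Half-effort.
The inspector's indifference between Inspect and Skip determines the agent's mixing probability q:
  the inspector's payoff from Inspect: q·(-8) + (1−q)·4 = -12q + 4
  the inspector's payoff from Skip: q·(-9) + (1−q)·12 = -21q + 12
  -12q + 4 = -21q + 12  ⇒  9q = 8  ⇒  q = 8/9.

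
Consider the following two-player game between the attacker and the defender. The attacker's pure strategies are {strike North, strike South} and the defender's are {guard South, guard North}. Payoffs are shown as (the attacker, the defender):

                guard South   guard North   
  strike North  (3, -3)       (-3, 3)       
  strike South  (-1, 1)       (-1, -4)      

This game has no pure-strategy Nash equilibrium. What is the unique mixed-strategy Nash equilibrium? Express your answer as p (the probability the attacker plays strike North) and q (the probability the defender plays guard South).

p = 5/11, q = 1/3

The defender's indifference between guard South and guard North determines the attacker's mixing probability p:
  the defender's expected payoff from guard South: p·(-3) + (1−p)·1 = -4p + 1
  the defender's expected payoff from guard North: p·3 + (1−p)·(-4) = 7p - 4
  -4p + 1 = 7p - 4  ⇒  -11p = -5  ⇒  p = 5/11.
Set the attacker's expected payoff from strike North equal to that from strike South:
  the attacker's payoff from strike North: q·3 + (1−q)·(-3) = 6q - 3
  the attacker's payoff from strike South: q·(-1) + (1−q)·(-1) = -1
  6q - 3 = -1  ⇒  6q = 2  ⇒  q = 1/3.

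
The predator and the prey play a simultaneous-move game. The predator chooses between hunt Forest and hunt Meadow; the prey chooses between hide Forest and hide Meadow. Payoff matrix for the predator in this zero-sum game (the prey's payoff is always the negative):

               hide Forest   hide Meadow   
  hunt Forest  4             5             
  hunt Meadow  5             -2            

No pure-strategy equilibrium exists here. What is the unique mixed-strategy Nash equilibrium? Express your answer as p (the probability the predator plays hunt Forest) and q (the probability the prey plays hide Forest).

The prey's indifference between hide Forest and hide Meadow determines the predator's mixing probability p:
  the prey's payoff to hide Forest: p·(-4) + (1−p)·(-5) = p - 5
  the prey's payoff to hide Meadow: p·(-5) + (1−p)·2 = -7p + 2
  p - 5 = -7p + 2  ⇒  8p = 7  ⇒  p = 7/8.
Set the predator's expected payoff from hunt Forest equal to that from hunt Meadow:
  the predator's expected payoff from hunt Forest: q·4 + (1−q)·5 = -q + 5
  the predator's expected payoff from hunt Meadow: q·5 + (1−q)·(-2) = 7q - 2
  -q + 5 = 7q - 2  ⇒  -8q = -7  ⇒  q = 7/8.

p = 7/8, q = 7/8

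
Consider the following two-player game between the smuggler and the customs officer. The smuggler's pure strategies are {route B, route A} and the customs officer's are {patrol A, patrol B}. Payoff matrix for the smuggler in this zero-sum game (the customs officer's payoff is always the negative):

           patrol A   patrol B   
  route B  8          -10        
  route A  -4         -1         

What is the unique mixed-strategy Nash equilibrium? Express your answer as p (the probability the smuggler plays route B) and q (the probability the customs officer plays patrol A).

For the customs officer to be willing to mix, the customs officer must be indifferent between patrol A and patrol B, which pins down the smuggler's mix.
  the customs officer's expected payoff from patrol A: p·(-8) + (1−p)·4 = -12p + 4
  the customs officer's expected payoff from patrol B: p·10 + (1−p)·1 = 9p + 1
  -12p + 4 = 9p + 1  ⇒  -21p = -3  ⇒  p = 1/7.
The customs officer's mix must leave the smuggler indifferent between route B and route A.
  the smuggler's payoff to route B: q·8 + (1−q)·(-10) = 18q - 10
  the smuggler's payoff to route A: q·(-4) + (1−q)·(-1) = -3q - 1
  18q - 10 = -3q - 1  ⇒  21q = 9  ⇒  q = 3/7.

p = 1/7, q = 3/7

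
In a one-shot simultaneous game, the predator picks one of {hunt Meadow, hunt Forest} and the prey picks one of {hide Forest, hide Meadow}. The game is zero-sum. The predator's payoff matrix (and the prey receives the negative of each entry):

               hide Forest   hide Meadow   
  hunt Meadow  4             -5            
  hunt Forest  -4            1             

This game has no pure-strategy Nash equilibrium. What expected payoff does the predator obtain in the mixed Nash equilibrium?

-8/7

The predator's indifference between hunt Meadow and hunt Forest determines the prey's mixing probability q:
  the predator's payoff to hunt Meadow: q·4 + (1−q)·(-5) = 9q - 5
  the predator's payoff to hunt Forest: q·(-4) + (1−q)·1 = -5q + 1
  9q - 5 = -5q + 1  ⇒  14q = 6  ⇒  q = 3/7.
At equilibrium the predator is indifferent across rows, so the predator's payoff equals the payoff from hunt Meadow: (3/7)·4 + (4/7)·(-5) = -8/7.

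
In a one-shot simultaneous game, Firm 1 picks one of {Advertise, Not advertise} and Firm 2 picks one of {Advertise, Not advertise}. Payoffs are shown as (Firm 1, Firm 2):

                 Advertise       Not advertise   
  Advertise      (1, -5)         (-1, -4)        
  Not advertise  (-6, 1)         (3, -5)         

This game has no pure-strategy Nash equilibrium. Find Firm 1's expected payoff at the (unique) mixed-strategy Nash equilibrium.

Firm 2's mix must leave Firm 1 indifferent between Advertise and Not advertise.
  Firm 1's expected payoff from Advertise: q·1 + (1−q)·(-1) = 2q - 1
  Firm 1's expected payoff from Not advertise: q·(-6) + (1−q)·3 = -9q + 3
  2q - 1 = -9q + 3  ⇒  11q = 4  ⇒  q = 4/11.
At equilibrium Firm 1 is indifferent across rows, so Firm 1's payoff equals the payoff from Advertise: (4/11)·1 + (7/11)·(-1) = -3/11.

-3/11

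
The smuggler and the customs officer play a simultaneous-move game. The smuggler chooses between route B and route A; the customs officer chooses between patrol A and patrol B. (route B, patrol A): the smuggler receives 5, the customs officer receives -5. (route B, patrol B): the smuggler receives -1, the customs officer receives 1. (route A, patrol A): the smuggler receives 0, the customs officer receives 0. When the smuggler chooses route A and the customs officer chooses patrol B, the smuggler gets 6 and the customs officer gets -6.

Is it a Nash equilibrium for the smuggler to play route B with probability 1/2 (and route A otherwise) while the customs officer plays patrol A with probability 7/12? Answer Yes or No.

Check the customs officer's indifference given the smuggler's mix p = 1/2:
  payoff from patrol A = -5/2; payoff from patrol B = -5/2 — equal.
Check the smuggler's indifference given the customs officer's mix q = 7/12:
  payoff from route B = 5/2; payoff from route A = 5/2 — equal.
Both players are indifferent, so neither can profitably deviate.

Yes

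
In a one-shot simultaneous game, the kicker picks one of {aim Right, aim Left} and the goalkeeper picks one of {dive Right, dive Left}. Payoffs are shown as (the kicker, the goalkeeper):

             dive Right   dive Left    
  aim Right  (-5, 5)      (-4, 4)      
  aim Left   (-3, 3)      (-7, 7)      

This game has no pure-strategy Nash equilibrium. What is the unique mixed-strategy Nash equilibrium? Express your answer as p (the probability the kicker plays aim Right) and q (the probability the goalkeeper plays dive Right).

The goalkeeper's indifference between dive Right and dive Left determines the kicker's mixing probability p:
  the goalkeeper's payoff to dive Right: p·5 + (1−p)·3 = 2p + 3
  the goalkeeper's payoff to dive Left: p·4 + (1−p)·7 = -3p + 7
  2p + 3 = -3p + 7  ⇒  5p = 4  ⇒  p = 4/5.
The kicker's indifference between aim Right and aim Left determines the goalkeeper's mixing probability q:
  the kicker's payoff to aim Right: q·(-5) + (1−q)·(-4) = -q - 4
  the kicker's payoff to aim Left: q·(-3) + (1−q)·(-7) = 4q - 7
  -q - 4 = 4q - 7  ⇒  -5q = -3  ⇒  q = 3/5.

p = 4/5, q = 3/5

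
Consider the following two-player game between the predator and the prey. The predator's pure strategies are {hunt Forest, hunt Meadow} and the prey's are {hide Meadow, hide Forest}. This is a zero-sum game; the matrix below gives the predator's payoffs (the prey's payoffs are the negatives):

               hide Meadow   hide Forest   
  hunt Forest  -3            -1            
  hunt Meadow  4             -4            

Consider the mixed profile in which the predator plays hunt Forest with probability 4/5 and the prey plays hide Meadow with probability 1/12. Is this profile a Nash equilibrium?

Given the prey's mix q = 1/12, the predator's payoff from hunt Forest is -7/6 but from hunt Meadow is -10/3. The predator strictly prefers hunt Forest, so the predator would not mix.
So the proposed profile is not a Nash equilibrium.

No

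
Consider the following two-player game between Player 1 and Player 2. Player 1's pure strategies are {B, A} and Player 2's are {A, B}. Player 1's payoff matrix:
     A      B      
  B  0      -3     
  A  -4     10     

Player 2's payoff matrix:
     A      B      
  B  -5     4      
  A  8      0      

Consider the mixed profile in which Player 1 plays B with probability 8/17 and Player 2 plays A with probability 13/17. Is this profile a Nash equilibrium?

Check Player 2's indifference given Player 1's mix p = 8/17:
  payoff from A = 32/17; payoff from B = 32/17 — equal.
Check Player 1's indifference given Player 2's mix q = 13/17:
  payoff from B = -12/17; payoff from A = -12/17 — equal.
Both players are indifferent, so neither can profitably deviate.

Yes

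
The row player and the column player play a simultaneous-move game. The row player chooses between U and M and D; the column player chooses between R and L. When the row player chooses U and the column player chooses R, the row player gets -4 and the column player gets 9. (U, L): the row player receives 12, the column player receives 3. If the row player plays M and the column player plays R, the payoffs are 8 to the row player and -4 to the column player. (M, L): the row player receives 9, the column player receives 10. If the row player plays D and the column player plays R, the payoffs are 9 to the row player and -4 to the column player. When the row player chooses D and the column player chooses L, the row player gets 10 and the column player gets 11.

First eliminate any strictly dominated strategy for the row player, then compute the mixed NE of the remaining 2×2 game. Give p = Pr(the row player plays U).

p = 5/7

The row player's strategy M is strictly dominated by D: 9 > 8 and 10 > 9. Eliminate M.
For the column player to be willing to mix, the column player must be indifferent between R and L, which pins down the row player's mix.
  the column player's payoff from R: p·9 + (1−p)·(-4) = 13p - 4
  the column player's payoff from L: p·3 + (1−p)·11 = -8p + 11
  13p - 4 = -8p + 11  ⇒  21p = 15  ⇒  p = 5/7.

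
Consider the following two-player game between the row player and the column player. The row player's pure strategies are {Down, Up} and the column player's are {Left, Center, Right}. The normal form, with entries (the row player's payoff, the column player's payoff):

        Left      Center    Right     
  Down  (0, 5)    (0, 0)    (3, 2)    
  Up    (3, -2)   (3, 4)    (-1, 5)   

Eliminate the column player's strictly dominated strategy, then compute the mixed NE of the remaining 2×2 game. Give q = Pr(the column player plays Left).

The column player's strategy Center is strictly dominated by Right: 2 > 0 and 5 > 4. Eliminate Center.
The row player's indifference between Down and Up determines the column player's mixing probability q:
  the row player's expected payoff from Down: q·0 + (1−q)·3 = -3q + 3
  the row player's expected payoff from Up: q·3 + (1−q)·(-1) = 4q - 1
  -3q + 3 = 4q - 1  ⇒  -7q = -4  ⇒  q = 4/7.

q = 4/7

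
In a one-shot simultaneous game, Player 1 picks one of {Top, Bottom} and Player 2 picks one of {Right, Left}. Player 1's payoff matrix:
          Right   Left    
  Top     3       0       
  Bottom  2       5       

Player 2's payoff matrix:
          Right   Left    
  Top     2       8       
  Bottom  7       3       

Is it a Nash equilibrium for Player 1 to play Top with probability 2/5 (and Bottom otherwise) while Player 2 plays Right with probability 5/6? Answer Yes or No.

Check Player 2's indifference given Player 1's mix p = 2/5:
  payoff from Right = 5; payoff from Left = 5 — equal.
Check Player 1's indifference given Player 2's mix q = 5/6:
  payoff from Top = 5/2; payoff from Bottom = 5/2 — equal.
Both players are indifferent, so neither can profitably deviate.

Yes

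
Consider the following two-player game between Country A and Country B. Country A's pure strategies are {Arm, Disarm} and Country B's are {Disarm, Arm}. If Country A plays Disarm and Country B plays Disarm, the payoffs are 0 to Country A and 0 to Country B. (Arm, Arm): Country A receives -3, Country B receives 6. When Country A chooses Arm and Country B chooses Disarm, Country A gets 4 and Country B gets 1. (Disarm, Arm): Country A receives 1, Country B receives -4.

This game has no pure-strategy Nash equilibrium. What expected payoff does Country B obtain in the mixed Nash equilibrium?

4/9

Country B's indifference between Disarm and Arm determines Country A's mixing probability p:
  Country B's payoff to Disarm: p·1 + (1−p)·0 = p
  Country B's payoff to Arm: p·6 + (1−p)·(-4) = 10p - 4
  p = 10p - 4  ⇒  -9p = -4  ⇒  p = 4/9.
At equilibrium Country B is indifferent across columns, so Country B's payoff equals the payoff from Disarm: (4/9)·1 + (5/9)·0 = 4/9.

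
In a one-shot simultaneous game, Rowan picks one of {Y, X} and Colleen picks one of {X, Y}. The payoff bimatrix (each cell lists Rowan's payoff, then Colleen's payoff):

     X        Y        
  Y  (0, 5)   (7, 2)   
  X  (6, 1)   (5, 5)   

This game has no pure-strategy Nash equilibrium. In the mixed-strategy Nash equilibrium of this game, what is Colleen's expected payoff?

23/7

Set Colleen's expected payoff from X equal to that from Y:
  Colleen's expected payoff from X: p·5 + (1−p)·1 = 4p + 1
  Colleen's expected payoff from Y: p·2 + (1−p)·5 = -3p + 5
  4p + 1 = -3p + 5  ⇒  7p = 4  ⇒  p = 4/7.
At equilibrium Colleen is indifferent across columns, so Colleen's payoff equals the payoff from X: (4/7)·5 + (3/7)·1 = 23/7.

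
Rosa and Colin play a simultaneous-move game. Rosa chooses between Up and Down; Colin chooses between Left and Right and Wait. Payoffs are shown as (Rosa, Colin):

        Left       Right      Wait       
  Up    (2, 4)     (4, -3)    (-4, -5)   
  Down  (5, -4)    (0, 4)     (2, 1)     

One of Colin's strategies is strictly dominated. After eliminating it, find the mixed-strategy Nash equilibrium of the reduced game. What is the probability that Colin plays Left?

Colin's strategy Wait is strictly dominated by Right: -3 > -5 and 4 > 1. Eliminate Wait.
Set Rosa's expected payoff from Up equal to that from Down:
  Rosa's payoff from Up: q·2 + (1−q)·4 = -2q + 4
  Rosa's payoff from Down: q·5 + (1−q)·0 = 5q
  -2q + 4 = 5q  ⇒  -7q = -4  ⇒  q = 4/7.

q = 4/7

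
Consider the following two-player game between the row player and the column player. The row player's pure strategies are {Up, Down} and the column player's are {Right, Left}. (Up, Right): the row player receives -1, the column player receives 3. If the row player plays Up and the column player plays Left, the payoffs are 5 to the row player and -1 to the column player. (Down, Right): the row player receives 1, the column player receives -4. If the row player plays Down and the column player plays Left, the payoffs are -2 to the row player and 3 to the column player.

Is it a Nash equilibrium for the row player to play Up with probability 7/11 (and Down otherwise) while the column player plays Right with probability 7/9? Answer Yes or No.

Yes

Check the column player's indifference given the row player's mix p = 7/11:
  payoff from Right = 5/11; payoff from Left = 5/11 — equal.
Check the row player's indifference given the column player's mix q = 7/9:
  payoff from Up = 1/3; payoff from Down = 1/3 — equal.
Both players are indifferent, so neither can profitably deviate.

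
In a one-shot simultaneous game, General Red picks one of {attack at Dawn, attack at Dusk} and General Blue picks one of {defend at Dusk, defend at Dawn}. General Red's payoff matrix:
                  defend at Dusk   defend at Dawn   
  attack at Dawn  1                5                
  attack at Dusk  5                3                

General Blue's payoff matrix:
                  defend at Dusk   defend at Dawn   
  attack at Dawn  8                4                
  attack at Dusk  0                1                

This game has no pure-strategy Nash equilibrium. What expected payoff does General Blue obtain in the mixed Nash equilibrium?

General Blue's indifference between defend at Dusk and defend at Dawn determines General Red's mixing probability p:
  General Blue's payoff from defend at Dusk: p·8 + (1−p)·0 = 8p
  General Blue's payoff from defend at Dawn: p·4 + (1−p)·1 = 3p + 1
  8p = 3p + 1  ⇒  5p = 1  ⇒  p = 1/5.
At equilibrium General Blue is indifferent across columns, so General Blue's payoff equals the payoff from defend at Dusk: (1/5)·8 + (4/5)·0 = 8/5.

8/5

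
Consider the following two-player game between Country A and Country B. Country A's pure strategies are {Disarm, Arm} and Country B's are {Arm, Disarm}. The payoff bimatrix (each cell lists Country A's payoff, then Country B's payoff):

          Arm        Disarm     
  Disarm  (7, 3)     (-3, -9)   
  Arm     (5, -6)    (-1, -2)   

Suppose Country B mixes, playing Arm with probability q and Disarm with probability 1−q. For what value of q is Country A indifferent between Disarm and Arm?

Country B's mix must leave Country A indifferent between Disarm and Arm.
  Country A's payoff from Disarm: q·7 + (1−q)·(-3) = 10q - 3
  Country A's payoff from Arm: q·5 + (1−q)·(-1) = 6q - 1
  10q - 3 = 6q - 1  ⇒  4q = 2  ⇒  q = 1/2.

q = 1/2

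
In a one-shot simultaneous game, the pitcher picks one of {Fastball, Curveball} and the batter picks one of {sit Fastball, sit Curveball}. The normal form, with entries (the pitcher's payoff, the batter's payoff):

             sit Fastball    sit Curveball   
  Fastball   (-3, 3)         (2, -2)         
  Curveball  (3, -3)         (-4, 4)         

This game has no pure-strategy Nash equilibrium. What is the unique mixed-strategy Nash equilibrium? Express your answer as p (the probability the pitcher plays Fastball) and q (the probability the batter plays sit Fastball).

The pitcher's mix must leave the batter indifferent between sit Fastball and sit Curveball.
  the batter's expected payoff from sit Fastball: p·3 + (1−p)·(-3) = 6p - 3
  the batter's expected payoff from sit Curveball: p·(-2) + (1−p)·4 = -6p + 4
  6p - 3 = -6p + 4  ⇒  12p = 7  ⇒  p = 7/12.
The pitcher's indifference between Fastball and Curveball determines the batter's mixing probability q:
  the pitcher's payoff from Fastball: q·(-3) + (1−q)·2 = -5q + 2
  the pitcher's payoff from Curveball: q·3 + (1−q)·(-4) = 7q - 4
  -5q + 2 = 7q - 4  ⇒  -12q = -6  ⇒  q = 1/2.

p = 7/12, q = 1/2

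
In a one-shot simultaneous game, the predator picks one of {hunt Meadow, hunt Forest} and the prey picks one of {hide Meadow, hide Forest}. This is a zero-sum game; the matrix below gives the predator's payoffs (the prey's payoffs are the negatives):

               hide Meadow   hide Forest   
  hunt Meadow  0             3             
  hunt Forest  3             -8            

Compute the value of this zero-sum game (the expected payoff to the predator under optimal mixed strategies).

v = 9/14

The prey's mix must leave the predator indifferent between hunt Meadow and hunt Forest.
  the predator's expected payoff from hunt Meadow: q·0 + (1−q)·3 = -3q + 3
  the predator's expected payoff from hunt Forest: q·3 + (1−q)·(-8) = 11q - 8
  -3q + 3 = 11q - 8  ⇒  -14q = -11  ⇒  q = 11/14.
The value is the predator's expected payoff against this mix (using hunt Meadow): (11/14)·0 + (3/14)·3 = 9/14.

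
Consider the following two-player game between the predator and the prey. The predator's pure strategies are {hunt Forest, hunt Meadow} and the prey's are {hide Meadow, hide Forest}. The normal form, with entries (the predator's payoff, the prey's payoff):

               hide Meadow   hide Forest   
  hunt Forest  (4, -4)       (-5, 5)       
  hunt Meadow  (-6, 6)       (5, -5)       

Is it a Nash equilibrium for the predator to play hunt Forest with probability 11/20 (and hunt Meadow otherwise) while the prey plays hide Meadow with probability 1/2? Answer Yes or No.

Check the prey's indifference given the predator's mix p = 11/20:
  payoff from hide Meadow = 1/2; payoff from hide Forest = 1/2 — equal.
Check the predator's indifference given the prey's mix q = 1/2:
  payoff from hunt Forest = -1/2; payoff from hunt Meadow = -1/2 — equal.
Both players are indifferent, so neither can profitably deviate.

Yes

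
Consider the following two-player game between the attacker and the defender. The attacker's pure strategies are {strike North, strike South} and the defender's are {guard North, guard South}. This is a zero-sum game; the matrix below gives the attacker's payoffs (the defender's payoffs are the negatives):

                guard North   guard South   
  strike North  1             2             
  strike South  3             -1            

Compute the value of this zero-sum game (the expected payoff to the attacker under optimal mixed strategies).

Set the attacker's expected payoff from strike North equal to that from strike South:
  the attacker's expected payoff from strike North: q·1 + (1−q)·2 = -q + 2
  the attacker's expected payoff from strike South: q·3 + (1−q)·(-1) = 4q - 1
  -q + 2 = 4q - 1  ⇒  -5q = -3  ⇒  q = 3/5.
The value is the attacker's expected payoff against this mix (using strike North): (3/5)·1 + (2/5)·2 = 7/5.

v = 7/5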